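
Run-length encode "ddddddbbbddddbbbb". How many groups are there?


Input: ddddddbbbddddbbbb
Scanning for consecutive runs:
  Group 1: 'd' x 6 (positions 0-5)
  Group 2: 'b' x 3 (positions 6-8)
  Group 3: 'd' x 4 (positions 9-12)
  Group 4: 'b' x 4 (positions 13-16)
Total groups: 4

4


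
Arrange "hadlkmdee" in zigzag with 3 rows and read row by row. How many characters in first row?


Zigzag "hadlkmdee" into 3 rows:
Placing characters:
  'h' => row 0
  'a' => row 1
  'd' => row 2
  'l' => row 1
  'k' => row 0
  'm' => row 1
  'd' => row 2
  'e' => row 1
  'e' => row 0
Rows:
  Row 0: "hke"
  Row 1: "alme"
  Row 2: "dd"
First row length: 3

3


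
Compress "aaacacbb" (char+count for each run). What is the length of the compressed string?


Input: aaacacbb
Runs:
  'a' x 3 => "a3"
  'c' x 1 => "c1"
  'a' x 1 => "a1"
  'c' x 1 => "c1"
  'b' x 2 => "b2"
Compressed: "a3c1a1c1b2"
Compressed length: 10

10


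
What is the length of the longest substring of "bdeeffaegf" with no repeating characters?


Input: "bdeeffaegf"
Sliding window (track last position of each char):
  Position 0 ('b'): window [0,0] length 1 -- new best
  Position 1 ('d'): window [0,1] length 2 -- new best
  Position 2 ('e'): window [0,2] length 3 -- new best
  Position 3 ('e'): repeat (last at 2), move window start to 3
  Position 3 ('e'): window [3,3] length 1
  Position 4 ('f'): window [3,4] length 2
  Position 5 ('f'): repeat (last at 4), move window start to 5
  Position 5 ('f'): window [5,5] length 1
  Position 6 ('a'): window [5,6] length 2
  Position 7 ('e'): window [5,7] length 3
  Position 8 ('g'): window [5,8] length 4 -- new best
  Position 9 ('f'): repeat (last at 5), move window start to 6
  Position 9 ('f'): window [6,9] length 4
Longest substring with no repeats: "faeg" with length 4

4


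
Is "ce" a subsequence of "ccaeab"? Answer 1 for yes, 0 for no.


Check if "ce" is a subsequence of "ccaeab"
Greedy scan:
  Position 0 ('c'): matches sub[0] = 'c'
  Position 1 ('c'): no match needed
  Position 2 ('a'): no match needed
  Position 3 ('e'): matches sub[1] = 'e'
  Position 4 ('a'): no match needed
  Position 5 ('b'): no match needed
All 2 characters matched => is a subsequence

1


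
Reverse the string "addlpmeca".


Input: addlpmeca
Reading characters right to left:
  Position 8: 'a'
  Position 7: 'c'
  Position 6: 'e'
  Position 5: 'm'
  Position 4: 'p'
  Position 3: 'l'
  Position 2: 'd'
  Position 1: 'd'
  Position 0: 'a'
Reversed: acempldda

acempldda


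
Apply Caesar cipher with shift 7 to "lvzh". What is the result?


Caesar cipher: shift "lvzh" by 7
  'l' (pos 11) + 7 = pos 18 = 's'
  'v' (pos 21) + 7 = pos 2 = 'c'
  'z' (pos 25) + 7 = pos 6 = 'g'
  'h' (pos 7) + 7 = pos 14 = 'o'
Result: scgo

scgo


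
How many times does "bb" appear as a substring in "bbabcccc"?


Searching for "bb" in "bbabcccc"
Scanning each position:
  Position 0: "bb" => MATCH
  Position 1: "ba" => no
  Position 2: "ab" => no
  Position 3: "bc" => no
  Position 4: "cc" => no
  Position 5: "cc" => no
  Position 6: "cc" => no
Total occurrences: 1

1


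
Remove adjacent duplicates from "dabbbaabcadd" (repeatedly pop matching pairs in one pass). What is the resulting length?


Input: dabbbaabcadd
Stack-based adjacent duplicate removal:
  Read 'd': push. Stack: d
  Read 'a': push. Stack: da
  Read 'b': push. Stack: dab
  Read 'b': matches stack top 'b' => pop. Stack: da
  Read 'b': push. Stack: dab
  Read 'a': push. Stack: daba
  Read 'a': matches stack top 'a' => pop. Stack: dab
  Read 'b': matches stack top 'b' => pop. Stack: da
  Read 'c': push. Stack: dac
  Read 'a': push. Stack: daca
  Read 'd': push. Stack: dacad
  Read 'd': matches stack top 'd' => pop. Stack: daca
Final stack: "daca" (length 4)

4


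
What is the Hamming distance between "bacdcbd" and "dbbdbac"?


Comparing "bacdcbd" and "dbbdbac" position by position:
  Position 0: 'b' vs 'd' => differ
  Position 1: 'a' vs 'b' => differ
  Position 2: 'c' vs 'b' => differ
  Position 3: 'd' vs 'd' => same
  Position 4: 'c' vs 'b' => differ
  Position 5: 'b' vs 'a' => differ
  Position 6: 'd' vs 'c' => differ
Total differences (Hamming distance): 6

6


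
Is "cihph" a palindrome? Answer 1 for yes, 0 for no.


Input: cihph
Reversed: hphic
  Compare pos 0 ('c') with pos 4 ('h'): MISMATCH
  Compare pos 1 ('i') with pos 3 ('p'): MISMATCH
Result: not a palindrome

0


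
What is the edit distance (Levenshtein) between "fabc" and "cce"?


Computing edit distance: "fabc" -> "cce"
DP table:
           c    c    e
      0    1    2    3
  f   1    1    2    3
  a   2    2    2    3
  b   3    3    3    3
  c   4    3    3    4
Edit distance = dp[4][3] = 4

4


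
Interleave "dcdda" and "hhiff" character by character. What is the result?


Interleaving "dcdda" and "hhiff":
  Position 0: 'd' from first, 'h' from second => "dh"
  Position 1: 'c' from first, 'h' from second => "ch"
  Position 2: 'd' from first, 'i' from second => "di"
  Position 3: 'd' from first, 'f' from second => "df"
  Position 4: 'a' from first, 'f' from second => "af"
Result: dhchdidfaf

dhchdidfaf


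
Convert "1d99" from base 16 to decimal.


Input: "1d99" in base 16
Positional expansion:
  Digit '1' (value 1) x 16^3 = 4096
  Digit 'd' (value 13) x 16^2 = 3328
  Digit '9' (value 9) x 16^1 = 144
  Digit '9' (value 9) x 16^0 = 9
Sum = 7577

7577


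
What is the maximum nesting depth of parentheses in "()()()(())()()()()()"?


Input: "()()()(())()()()()()"
Tracking depth:
  Position 0 '(': depth becomes 1
  Position 1 ')': depth becomes 0
  Position 2 '(': depth becomes 1
  Position 3 ')': depth becomes 0
  Position 4 '(': depth becomes 1
  Position 5 ')': depth becomes 0
  Position 6 '(': depth becomes 1
  Position 7 '(': depth becomes 2
  Position 8 ')': depth becomes 1
  Position 9 ')': depth becomes 0
  Position 10 '(': depth becomes 1
  Position 11 ')': depth becomes 0
  Position 12 '(': depth becomes 1
  Position 13 ')': depth becomes 0
  Position 14 '(': depth becomes 1
  Position 15 ')': depth becomes 0
  Position 16 '(': depth becomes 1
  Position 17 ')': depth becomes 0
  Position 18 '(': depth becomes 1
  Position 19 ')': depth becomes 0
Maximum depth reached: 2

2


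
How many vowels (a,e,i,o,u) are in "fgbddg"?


Input: fgbddg
Checking each character:
  'f' at position 0: consonant
  'g' at position 1: consonant
  'b' at position 2: consonant
  'd' at position 3: consonant
  'd' at position 4: consonant
  'g' at position 5: consonant
Total vowels: 0

0


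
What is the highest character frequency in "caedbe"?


Input: caedbe
Character counts:
  'a': 1
  'b': 1
  'c': 1
  'd': 1
  'e': 2
Maximum frequency: 2

2


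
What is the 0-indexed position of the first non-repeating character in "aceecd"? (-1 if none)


Input: aceecd
Character frequencies:
  'a': 1
  'c': 2
  'd': 1
  'e': 2
Scanning left to right for freq == 1:
  Position 0 ('a'): unique! => answer = 0

0


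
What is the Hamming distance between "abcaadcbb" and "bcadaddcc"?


Comparing "abcaadcbb" and "bcadaddcc" position by position:
  Position 0: 'a' vs 'b' => differ
  Position 1: 'b' vs 'c' => differ
  Position 2: 'c' vs 'a' => differ
  Position 3: 'a' vs 'd' => differ
  Position 4: 'a' vs 'a' => same
  Position 5: 'd' vs 'd' => same
  Position 6: 'c' vs 'd' => differ
  Position 7: 'b' vs 'c' => differ
  Position 8: 'b' vs 'c' => differ
Total differences (Hamming distance): 7

7


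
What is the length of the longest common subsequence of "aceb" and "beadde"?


LCS of "aceb" and "beadde"
DP table:
           b    e    a    d    d    e
      0    0    0    0    0    0    0
  a   0    0    0    1    1    1    1
  c   0    0    0    1    1    1    1
  e   0    0    1    1    1    1    2
  b   0    1    1    1    1    1    2
LCS length = dp[4][6] = 2

2


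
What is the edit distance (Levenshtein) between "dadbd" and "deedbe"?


Computing edit distance: "dadbd" -> "deedbe"
DP table:
           d    e    e    d    b    e
      0    1    2    3    4    5    6
  d   1    0    1    2    3    4    5
  a   2    1    1    2    3    4    5
  d   3    2    2    2    2    3    4
  b   4    3    3    3    3    2    3
  d   5    4    4    4    3    3    3
Edit distance = dp[5][6] = 3

3


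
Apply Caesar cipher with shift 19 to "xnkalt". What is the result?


Caesar cipher: shift "xnkalt" by 19
  'x' (pos 23) + 19 = pos 16 = 'q'
  'n' (pos 13) + 19 = pos 6 = 'g'
  'k' (pos 10) + 19 = pos 3 = 'd'
  'a' (pos 0) + 19 = pos 19 = 't'
  'l' (pos 11) + 19 = pos 4 = 'e'
  't' (pos 19) + 19 = pos 12 = 'm'
Result: qgdtem

qgdtem


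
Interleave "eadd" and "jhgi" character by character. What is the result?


Interleaving "eadd" and "jhgi":
  Position 0: 'e' from first, 'j' from second => "ej"
  Position 1: 'a' from first, 'h' from second => "ah"
  Position 2: 'd' from first, 'g' from second => "dg"
  Position 3: 'd' from first, 'i' from second => "di"
Result: ejahdgdi

ejahdgdi


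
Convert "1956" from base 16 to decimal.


Input: "1956" in base 16
Positional expansion:
  Digit '1' (value 1) x 16^3 = 4096
  Digit '9' (value 9) x 16^2 = 2304
  Digit '5' (value 5) x 16^1 = 80
  Digit '6' (value 6) x 16^0 = 6
Sum = 6486

6486


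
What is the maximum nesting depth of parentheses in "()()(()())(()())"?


Input: "()()(()())(()())"
Tracking depth:
  Position 0 '(': depth becomes 1
  Position 1 ')': depth becomes 0
  Position 2 '(': depth becomes 1
  Position 3 ')': depth becomes 0
  Position 4 '(': depth becomes 1
  Position 5 '(': depth becomes 2
  Position 6 ')': depth becomes 1
  Position 7 '(': depth becomes 2
  Position 8 ')': depth becomes 1
  Position 9 ')': depth becomes 0
  Position 10 '(': depth becomes 1
  Position 11 '(': depth becomes 2
  Position 12 ')': depth becomes 1
  Position 13 '(': depth becomes 2
  Position 14 ')': depth becomes 1
  Position 15 ')': depth becomes 0
Maximum depth reached: 2

2


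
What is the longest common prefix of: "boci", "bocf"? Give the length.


Words: boci, bocf
  Position 0: all 'b' => match
  Position 1: all 'o' => match
  Position 2: all 'c' => match
  Position 3: ('i', 'f') => mismatch, stop
LCP = "boc" (length 3)

3


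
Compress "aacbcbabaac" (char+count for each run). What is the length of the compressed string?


Input: aacbcbabaac
Runs:
  'a' x 2 => "a2"
  'c' x 1 => "c1"
  'b' x 1 => "b1"
  'c' x 1 => "c1"
  'b' x 1 => "b1"
  'a' x 1 => "a1"
  'b' x 1 => "b1"
  'a' x 2 => "a2"
  'c' x 1 => "c1"
Compressed: "a2c1b1c1b1a1b1a2c1"
Compressed length: 18

18


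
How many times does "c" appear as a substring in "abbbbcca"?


Searching for "c" in "abbbbcca"
Scanning each position:
  Position 0: "a" => no
  Position 1: "b" => no
  Position 2: "b" => no
  Position 3: "b" => no
  Position 4: "b" => no
  Position 5: "c" => MATCH
  Position 6: "c" => MATCH
  Position 7: "a" => no
Total occurrences: 2

2


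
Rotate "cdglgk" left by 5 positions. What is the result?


Input: "cdglgk", rotate left by 5
First 5 characters: "cdglg"
Remaining characters: "k"
Concatenate remaining + first: "k" + "cdglg" = "kcdglg"

kcdglg


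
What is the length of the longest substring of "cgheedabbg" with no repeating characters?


Input: "cgheedabbg"
Sliding window (track last position of each char):
  Position 0 ('c'): window [0,0] length 1 -- new best
  Position 1 ('g'): window [0,1] length 2 -- new best
  Position 2 ('h'): window [0,2] length 3 -- new best
  Position 3 ('e'): window [0,3] length 4 -- new best
  Position 4 ('e'): repeat (last at 3), move window start to 4
  Position 4 ('e'): window [4,4] length 1
  Position 5 ('d'): window [4,5] length 2
  Position 6 ('a'): window [4,6] length 3
  Position 7 ('b'): window [4,7] length 4
  Position 8 ('b'): repeat (last at 7), move window start to 8
  Position 8 ('b'): window [8,8] length 1
  Position 9 ('g'): window [8,9] length 2
Longest substring with no repeats: "cghe" with length 4

4


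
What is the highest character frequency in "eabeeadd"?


Input: eabeeadd
Character counts:
  'a': 2
  'b': 1
  'd': 2
  'e': 3
Maximum frequency: 3

3


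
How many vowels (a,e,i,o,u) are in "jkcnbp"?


Input: jkcnbp
Checking each character:
  'j' at position 0: consonant
  'k' at position 1: consonant
  'c' at position 2: consonant
  'n' at position 3: consonant
  'b' at position 4: consonant
  'p' at position 5: consonant
Total vowels: 0

0


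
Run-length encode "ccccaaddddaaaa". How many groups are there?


Input: ccccaaddddaaaa
Scanning for consecutive runs:
  Group 1: 'c' x 4 (positions 0-3)
  Group 2: 'a' x 2 (positions 4-5)
  Group 3: 'd' x 4 (positions 6-9)
  Group 4: 'a' x 4 (positions 10-13)
Total groups: 4

4


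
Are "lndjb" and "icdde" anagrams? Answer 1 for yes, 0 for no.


Strings: "lndjb", "icdde"
Sorted first:  bdjln
Sorted second: cddei
Differ at position 0: 'b' vs 'c' => not anagrams

0


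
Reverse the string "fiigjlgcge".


Input: fiigjlgcge
Reading characters right to left:
  Position 9: 'e'
  Position 8: 'g'
  Position 7: 'c'
  Position 6: 'g'
  Position 5: 'l'
  Position 4: 'j'
  Position 3: 'g'
  Position 2: 'i'
  Position 1: 'i'
  Position 0: 'f'
Reversed: egcgljgiif

egcgljgiif


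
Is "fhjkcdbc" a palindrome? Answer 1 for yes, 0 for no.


Input: fhjkcdbc
Reversed: cbdckjhf
  Compare pos 0 ('f') with pos 7 ('c'): MISMATCH
  Compare pos 1 ('h') with pos 6 ('b'): MISMATCH
  Compare pos 2 ('j') with pos 5 ('d'): MISMATCH
  Compare pos 3 ('k') with pos 4 ('c'): MISMATCH
Result: not a palindrome

0


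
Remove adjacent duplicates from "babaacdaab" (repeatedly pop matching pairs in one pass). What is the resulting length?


Input: babaacdaab
Stack-based adjacent duplicate removal:
  Read 'b': push. Stack: b
  Read 'a': push. Stack: ba
  Read 'b': push. Stack: bab
  Read 'a': push. Stack: baba
  Read 'a': matches stack top 'a' => pop. Stack: bab
  Read 'c': push. Stack: babc
  Read 'd': push. Stack: babcd
  Read 'a': push. Stack: babcda
  Read 'a': matches stack top 'a' => pop. Stack: babcd
  Read 'b': push. Stack: babcdb
Final stack: "babcdb" (length 6)

6


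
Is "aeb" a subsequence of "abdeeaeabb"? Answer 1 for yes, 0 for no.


Check if "aeb" is a subsequence of "abdeeaeabb"
Greedy scan:
  Position 0 ('a'): matches sub[0] = 'a'
  Position 1 ('b'): no match needed
  Position 2 ('d'): no match needed
  Position 3 ('e'): matches sub[1] = 'e'
  Position 4 ('e'): no match needed
  Position 5 ('a'): no match needed
  Position 6 ('e'): no match needed
  Position 7 ('a'): no match needed
  Position 8 ('b'): matches sub[2] = 'b'
  Position 9 ('b'): no match needed
All 3 characters matched => is a subsequence

1


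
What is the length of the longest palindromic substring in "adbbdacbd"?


Input: "adbbdacbd"
Checking substrings for palindromes:
  [0:6] "adbbda" (len 6) => palindrome
  [1:5] "dbbd" (len 4) => palindrome
  [2:4] "bb" (len 2) => palindrome
Longest palindromic substring: "adbbda" with length 6

6


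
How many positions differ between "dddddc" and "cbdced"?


Comparing "dddddc" and "cbdced" position by position:
  Position 0: 'd' vs 'c' => DIFFER
  Position 1: 'd' vs 'b' => DIFFER
  Position 2: 'd' vs 'd' => same
  Position 3: 'd' vs 'c' => DIFFER
  Position 4: 'd' vs 'e' => DIFFER
  Position 5: 'c' vs 'd' => DIFFER
Positions that differ: 5

5


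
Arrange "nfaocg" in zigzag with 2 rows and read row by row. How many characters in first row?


Zigzag "nfaocg" into 2 rows:
Placing characters:
  'n' => row 0
  'f' => row 1
  'a' => row 0
  'o' => row 1
  'c' => row 0
  'g' => row 1
Rows:
  Row 0: "nac"
  Row 1: "fog"
First row length: 3

3


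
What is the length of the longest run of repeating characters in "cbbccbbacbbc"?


Input: "cbbccbbacbbc"
Scanning for longest run:
  Position 1 ('b'): new char, reset run to 1
  Position 2 ('b'): continues run of 'b', length=2
  Position 3 ('c'): new char, reset run to 1
  Position 4 ('c'): continues run of 'c', length=2
  Position 5 ('b'): new char, reset run to 1
  Position 6 ('b'): continues run of 'b', length=2
  Position 7 ('a'): new char, reset run to 1
  Position 8 ('c'): new char, reset run to 1
  Position 9 ('b'): new char, reset run to 1
  Position 10 ('b'): continues run of 'b', length=2
  Position 11 ('c'): new char, reset run to 1
Longest run: 'b' with length 2

2


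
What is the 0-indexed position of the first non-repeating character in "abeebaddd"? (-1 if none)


Input: abeebaddd
Character frequencies:
  'a': 2
  'b': 2
  'd': 3
  'e': 2
Scanning left to right for freq == 1:
  Position 0 ('a'): freq=2, skip
  Position 1 ('b'): freq=2, skip
  Position 2 ('e'): freq=2, skip
  Position 3 ('e'): freq=2, skip
  Position 4 ('b'): freq=2, skip
  Position 5 ('a'): freq=2, skip
  Position 6 ('d'): freq=3, skip
  Position 7 ('d'): freq=3, skip
  Position 8 ('d'): freq=3, skip
  No unique character found => answer = -1

-1


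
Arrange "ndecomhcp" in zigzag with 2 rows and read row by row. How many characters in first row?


Zigzag "ndecomhcp" into 2 rows:
Placing characters:
  'n' => row 0
  'd' => row 1
  'e' => row 0
  'c' => row 1
  'o' => row 0
  'm' => row 1
  'h' => row 0
  'c' => row 1
  'p' => row 0
Rows:
  Row 0: "neohp"
  Row 1: "dcmc"
First row length: 5

5


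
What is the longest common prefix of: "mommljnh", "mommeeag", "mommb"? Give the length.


Words: mommljnh, mommeeag, mommb
  Position 0: all 'm' => match
  Position 1: all 'o' => match
  Position 2: all 'm' => match
  Position 3: all 'm' => match
  Position 4: ('l', 'e', 'b') => mismatch, stop
LCP = "momm" (length 4)

4


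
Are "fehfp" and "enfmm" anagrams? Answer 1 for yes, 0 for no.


Strings: "fehfp", "enfmm"
Sorted first:  effhp
Sorted second: efmmn
Differ at position 2: 'f' vs 'm' => not anagrams

0


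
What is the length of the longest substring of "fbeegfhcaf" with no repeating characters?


Input: "fbeegfhcaf"
Sliding window (track last position of each char):
  Position 0 ('f'): window [0,0] length 1 -- new best
  Position 1 ('b'): window [0,1] length 2 -- new best
  Position 2 ('e'): window [0,2] length 3 -- new best
  Position 3 ('e'): repeat (last at 2), move window start to 3
  Position 3 ('e'): window [3,3] length 1
  Position 4 ('g'): window [3,4] length 2
  Position 5 ('f'): window [3,5] length 3
  Position 6 ('h'): window [3,6] length 4 -- new best
  Position 7 ('c'): window [3,7] length 5 -- new best
  Position 8 ('a'): window [3,8] length 6 -- new best
  Position 9 ('f'): repeat (last at 5), move window start to 6
  Position 9 ('f'): window [6,9] length 4
Longest substring with no repeats: "egfhca" with length 6

6


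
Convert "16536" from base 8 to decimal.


Input: "16536" in base 8
Positional expansion:
  Digit '1' (value 1) x 8^4 = 4096
  Digit '6' (value 6) x 8^3 = 3072
  Digit '5' (value 5) x 8^2 = 320
  Digit '3' (value 3) x 8^1 = 24
  Digit '6' (value 6) x 8^0 = 6
Sum = 7518

7518


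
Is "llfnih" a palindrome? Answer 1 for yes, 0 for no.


Input: llfnih
Reversed: hinfll
  Compare pos 0 ('l') with pos 5 ('h'): MISMATCH
  Compare pos 1 ('l') with pos 4 ('i'): MISMATCH
  Compare pos 2 ('f') with pos 3 ('n'): MISMATCH
Result: not a palindrome

0


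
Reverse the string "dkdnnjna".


Input: dkdnnjna
Reading characters right to left:
  Position 7: 'a'
  Position 6: 'n'
  Position 5: 'j'
  Position 4: 'n'
  Position 3: 'n'
  Position 2: 'd'
  Position 1: 'k'
  Position 0: 'd'
Reversed: anjnndkd

anjnndkd


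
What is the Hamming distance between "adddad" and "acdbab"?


Comparing "adddad" and "acdbab" position by position:
  Position 0: 'a' vs 'a' => same
  Position 1: 'd' vs 'c' => differ
  Position 2: 'd' vs 'd' => same
  Position 3: 'd' vs 'b' => differ
  Position 4: 'a' vs 'a' => same
  Position 5: 'd' vs 'b' => differ
Total differences (Hamming distance): 3

3


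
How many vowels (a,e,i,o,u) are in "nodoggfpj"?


Input: nodoggfpj
Checking each character:
  'n' at position 0: consonant
  'o' at position 1: vowel (running total: 1)
  'd' at position 2: consonant
  'o' at position 3: vowel (running total: 2)
  'g' at position 4: consonant
  'g' at position 5: consonant
  'f' at position 6: consonant
  'p' at position 7: consonant
  'j' at position 8: consonant
Total vowels: 2

2


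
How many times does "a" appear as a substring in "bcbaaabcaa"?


Searching for "a" in "bcbaaabcaa"
Scanning each position:
  Position 0: "b" => no
  Position 1: "c" => no
  Position 2: "b" => no
  Position 3: "a" => MATCH
  Position 4: "a" => MATCH
  Position 5: "a" => MATCH
  Position 6: "b" => no
  Position 7: "c" => no
  Position 8: "a" => MATCH
  Position 9: "a" => MATCH
Total occurrences: 5

5


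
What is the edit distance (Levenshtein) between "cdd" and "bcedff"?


Computing edit distance: "cdd" -> "bcedff"
DP table:
           b    c    e    d    f    f
      0    1    2    3    4    5    6
  c   1    1    1    2    3    4    5
  d   2    2    2    2    2    3    4
  d   3    3    3    3    2    3    4
Edit distance = dp[3][6] = 4

4


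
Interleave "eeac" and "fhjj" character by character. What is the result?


Interleaving "eeac" and "fhjj":
  Position 0: 'e' from first, 'f' from second => "ef"
  Position 1: 'e' from first, 'h' from second => "eh"
  Position 2: 'a' from first, 'j' from second => "aj"
  Position 3: 'c' from first, 'j' from second => "cj"
Result: efehajcj

efehajcj


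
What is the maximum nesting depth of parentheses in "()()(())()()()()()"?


Input: "()()(())()()()()()"
Tracking depth:
  Position 0 '(': depth becomes 1
  Position 1 ')': depth becomes 0
  Position 2 '(': depth becomes 1
  Position 3 ')': depth becomes 0
  Position 4 '(': depth becomes 1
  Position 5 '(': depth becomes 2
  Position 6 ')': depth becomes 1
  Position 7 ')': depth becomes 0
  Position 8 '(': depth becomes 1
  Position 9 ')': depth becomes 0
  Position 10 '(': depth becomes 1
  Position 11 ')': depth becomes 0
  Position 12 '(': depth becomes 1
  Position 13 ')': depth becomes 0
  Position 14 '(': depth becomes 1
  Position 15 ')': depth becomes 0
  Position 16 '(': depth becomes 1
  Position 17 ')': depth becomes 0
Maximum depth reached: 2

2


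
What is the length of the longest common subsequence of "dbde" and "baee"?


LCS of "dbde" and "baee"
DP table:
           b    a    e    e
      0    0    0    0    0
  d   0    0    0    0    0
  b   0    1    1    1    1
  d   0    1    1    1    1
  e   0    1    1    2    2
LCS length = dp[4][4] = 2

2


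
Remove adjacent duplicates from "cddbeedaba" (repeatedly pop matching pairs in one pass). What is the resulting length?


Input: cddbeedaba
Stack-based adjacent duplicate removal:
  Read 'c': push. Stack: c
  Read 'd': push. Stack: cd
  Read 'd': matches stack top 'd' => pop. Stack: c
  Read 'b': push. Stack: cb
  Read 'e': push. Stack: cbe
  Read 'e': matches stack top 'e' => pop. Stack: cb
  Read 'd': push. Stack: cbd
  Read 'a': push. Stack: cbda
  Read 'b': push. Stack: cbdab
  Read 'a': push. Stack: cbdaba
Final stack: "cbdaba" (length 6)

6


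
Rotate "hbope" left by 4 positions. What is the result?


Input: "hbope", rotate left by 4
First 4 characters: "hbop"
Remaining characters: "e"
Concatenate remaining + first: "e" + "hbop" = "ehbop"

ehbop


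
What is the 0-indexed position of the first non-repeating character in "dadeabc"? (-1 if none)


Input: dadeabc
Character frequencies:
  'a': 2
  'b': 1
  'c': 1
  'd': 2
  'e': 1
Scanning left to right for freq == 1:
  Position 0 ('d'): freq=2, skip
  Position 1 ('a'): freq=2, skip
  Position 2 ('d'): freq=2, skip
  Position 3 ('e'): unique! => answer = 3

3


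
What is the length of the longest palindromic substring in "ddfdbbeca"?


Input: "ddfdbbeca"
Checking substrings for palindromes:
  [1:4] "dfd" (len 3) => palindrome
  [0:2] "dd" (len 2) => palindrome
  [4:6] "bb" (len 2) => palindrome
Longest palindromic substring: "dfd" with length 3

3


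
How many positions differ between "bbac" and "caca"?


Comparing "bbac" and "caca" position by position:
  Position 0: 'b' vs 'c' => DIFFER
  Position 1: 'b' vs 'a' => DIFFER
  Position 2: 'a' vs 'c' => DIFFER
  Position 3: 'c' vs 'a' => DIFFER
Positions that differ: 4

4


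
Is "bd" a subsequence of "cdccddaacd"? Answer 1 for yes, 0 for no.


Check if "bd" is a subsequence of "cdccddaacd"
Greedy scan:
  Position 0 ('c'): no match needed
  Position 1 ('d'): no match needed
  Position 2 ('c'): no match needed
  Position 3 ('c'): no match needed
  Position 4 ('d'): no match needed
  Position 5 ('d'): no match needed
  Position 6 ('a'): no match needed
  Position 7 ('a'): no match needed
  Position 8 ('c'): no match needed
  Position 9 ('d'): no match needed
Only matched 0/2 characters => not a subsequence

0


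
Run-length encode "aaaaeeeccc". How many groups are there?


Input: aaaaeeeccc
Scanning for consecutive runs:
  Group 1: 'a' x 4 (positions 0-3)
  Group 2: 'e' x 3 (positions 4-6)
  Group 3: 'c' x 3 (positions 7-9)
Total groups: 3

3


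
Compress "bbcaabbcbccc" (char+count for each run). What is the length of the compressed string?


Input: bbcaabbcbccc
Runs:
  'b' x 2 => "b2"
  'c' x 1 => "c1"
  'a' x 2 => "a2"
  'b' x 2 => "b2"
  'c' x 1 => "c1"
  'b' x 1 => "b1"
  'c' x 3 => "c3"
Compressed: "b2c1a2b2c1b1c3"
Compressed length: 14

14


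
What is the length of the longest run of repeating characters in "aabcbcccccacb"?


Input: "aabcbcccccacb"
Scanning for longest run:
  Position 1 ('a'): continues run of 'a', length=2
  Position 2 ('b'): new char, reset run to 1
  Position 3 ('c'): new char, reset run to 1
  Position 4 ('b'): new char, reset run to 1
  Position 5 ('c'): new char, reset run to 1
  Position 6 ('c'): continues run of 'c', length=2
  Position 7 ('c'): continues run of 'c', length=3
  Position 8 ('c'): continues run of 'c', length=4
  Position 9 ('c'): continues run of 'c', length=5
  Position 10 ('a'): new char, reset run to 1
  Position 11 ('c'): new char, reset run to 1
  Position 12 ('b'): new char, reset run to 1
Longest run: 'c' with length 5

5


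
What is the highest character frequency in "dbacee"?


Input: dbacee
Character counts:
  'a': 1
  'b': 1
  'c': 1
  'd': 1
  'e': 2
Maximum frequency: 2

2


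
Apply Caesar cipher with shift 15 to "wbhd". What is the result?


Caesar cipher: shift "wbhd" by 15
  'w' (pos 22) + 15 = pos 11 = 'l'
  'b' (pos 1) + 15 = pos 16 = 'q'
  'h' (pos 7) + 15 = pos 22 = 'w'
  'd' (pos 3) + 15 = pos 18 = 's'
Result: lqws

lqws


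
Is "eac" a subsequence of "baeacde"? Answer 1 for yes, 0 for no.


Check if "eac" is a subsequence of "baeacde"
Greedy scan:
  Position 0 ('b'): no match needed
  Position 1 ('a'): no match needed
  Position 2 ('e'): matches sub[0] = 'e'
  Position 3 ('a'): matches sub[1] = 'a'
  Position 4 ('c'): matches sub[2] = 'c'
  Position 5 ('d'): no match needed
  Position 6 ('e'): no match needed
All 3 characters matched => is a subsequence

1


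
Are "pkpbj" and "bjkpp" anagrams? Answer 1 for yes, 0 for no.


Strings: "pkpbj", "bjkpp"
Sorted first:  bjkpp
Sorted second: bjkpp
Sorted forms match => anagrams

1


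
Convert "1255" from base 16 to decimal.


Input: "1255" in base 16
Positional expansion:
  Digit '1' (value 1) x 16^3 = 4096
  Digit '2' (value 2) x 16^2 = 512
  Digit '5' (value 5) x 16^1 = 80
  Digit '5' (value 5) x 16^0 = 5
Sum = 4693

4693


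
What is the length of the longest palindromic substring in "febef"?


Input: "febef"
Checking substrings for palindromes:
  [0:5] "febef" (len 5) => palindrome
  [1:4] "ebe" (len 3) => palindrome
Longest palindromic substring: "febef" with length 5

5


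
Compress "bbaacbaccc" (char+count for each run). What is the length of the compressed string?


Input: bbaacbaccc
Runs:
  'b' x 2 => "b2"
  'a' x 2 => "a2"
  'c' x 1 => "c1"
  'b' x 1 => "b1"
  'a' x 1 => "a1"
  'c' x 3 => "c3"
Compressed: "b2a2c1b1a1c3"
Compressed length: 12

12


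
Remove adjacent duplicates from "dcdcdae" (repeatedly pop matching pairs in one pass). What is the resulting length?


Input: dcdcdae
Stack-based adjacent duplicate removal:
  Read 'd': push. Stack: d
  Read 'c': push. Stack: dc
  Read 'd': push. Stack: dcd
  Read 'c': push. Stack: dcdc
  Read 'd': push. Stack: dcdcd
  Read 'a': push. Stack: dcdcda
  Read 'e': push. Stack: dcdcdae
Final stack: "dcdcdae" (length 7)

7


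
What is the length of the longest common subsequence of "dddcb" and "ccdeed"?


LCS of "dddcb" and "ccdeed"
DP table:
           c    c    d    e    e    d
      0    0    0    0    0    0    0
  d   0    0    0    1    1    1    1
  d   0    0    0    1    1    1    2
  d   0    0    0    1    1    1    2
  c   0    1    1    1    1    1    2
  b   0    1    1    1    1    1    2
LCS length = dp[5][6] = 2

2


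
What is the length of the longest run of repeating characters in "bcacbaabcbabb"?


Input: "bcacbaabcbabb"
Scanning for longest run:
  Position 1 ('c'): new char, reset run to 1
  Position 2 ('a'): new char, reset run to 1
  Position 3 ('c'): new char, reset run to 1
  Position 4 ('b'): new char, reset run to 1
  Position 5 ('a'): new char, reset run to 1
  Position 6 ('a'): continues run of 'a', length=2
  Position 7 ('b'): new char, reset run to 1
  Position 8 ('c'): new char, reset run to 1
  Position 9 ('b'): new char, reset run to 1
  Position 10 ('a'): new char, reset run to 1
  Position 11 ('b'): new char, reset run to 1
  Position 12 ('b'): continues run of 'b', length=2
Longest run: 'a' with length 2

2


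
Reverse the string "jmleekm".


Input: jmleekm
Reading characters right to left:
  Position 6: 'm'
  Position 5: 'k'
  Position 4: 'e'
  Position 3: 'e'
  Position 2: 'l'
  Position 1: 'm'
  Position 0: 'j'
Reversed: mkeelmj

mkeelmj


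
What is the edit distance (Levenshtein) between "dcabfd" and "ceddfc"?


Computing edit distance: "dcabfd" -> "ceddfc"
DP table:
           c    e    d    d    f    c
      0    1    2    3    4    5    6
  d   1    1    2    2    3    4    5
  c   2    1    2    3    3    4    4
  a   3    2    2    3    4    4    5
  b   4    3    3    3    4    5    5
  f   5    4    4    4    4    4    5
  d   6    5    5    4    4    5    5
Edit distance = dp[6][6] = 5

5


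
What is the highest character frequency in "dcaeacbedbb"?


Input: dcaeacbedbb
Character counts:
  'a': 2
  'b': 3
  'c': 2
  'd': 2
  'e': 2
Maximum frequency: 3

3


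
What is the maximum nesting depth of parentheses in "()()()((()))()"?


Input: "()()()((()))()"
Tracking depth:
  Position 0 '(': depth becomes 1
  Position 1 ')': depth becomes 0
  Position 2 '(': depth becomes 1
  Position 3 ')': depth becomes 0
  Position 4 '(': depth becomes 1
  Position 5 ')': depth becomes 0
  Position 6 '(': depth becomes 1
  Position 7 '(': depth becomes 2
  Position 8 '(': depth becomes 3
  Position 9 ')': depth becomes 2
  Position 10 ')': depth becomes 1
  Position 11 ')': depth becomes 0
  Position 12 '(': depth becomes 1
  Position 13 ')': depth becomes 0
Maximum depth reached: 3

3


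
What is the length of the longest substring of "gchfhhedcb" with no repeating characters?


Input: "gchfhhedcb"
Sliding window (track last position of each char):
  Position 0 ('g'): window [0,0] length 1 -- new best
  Position 1 ('c'): window [0,1] length 2 -- new best
  Position 2 ('h'): window [0,2] length 3 -- new best
  Position 3 ('f'): window [0,3] length 4 -- new best
  Position 4 ('h'): repeat (last at 2), move window start to 3
  Position 4 ('h'): window [3,4] length 2
  Position 5 ('h'): repeat (last at 4), move window start to 5
  Position 5 ('h'): window [5,5] length 1
  Position 6 ('e'): window [5,6] length 2
  Position 7 ('d'): window [5,7] length 3
  Position 8 ('c'): window [5,8] length 4
  Position 9 ('b'): window [5,9] length 5 -- new best
Longest substring with no repeats: "hedcb" with length 5

5


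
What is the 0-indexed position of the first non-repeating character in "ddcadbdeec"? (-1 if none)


Input: ddcadbdeec
Character frequencies:
  'a': 1
  'b': 1
  'c': 2
  'd': 4
  'e': 2
Scanning left to right for freq == 1:
  Position 0 ('d'): freq=4, skip
  Position 1 ('d'): freq=4, skip
  Position 2 ('c'): freq=2, skip
  Position 3 ('a'): unique! => answer = 3

3


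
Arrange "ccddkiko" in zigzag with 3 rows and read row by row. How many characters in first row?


Zigzag "ccddkiko" into 3 rows:
Placing characters:
  'c' => row 0
  'c' => row 1
  'd' => row 2
  'd' => row 1
  'k' => row 0
  'i' => row 1
  'k' => row 2
  'o' => row 1
Rows:
  Row 0: "ck"
  Row 1: "cdio"
  Row 2: "dk"
First row length: 2

2


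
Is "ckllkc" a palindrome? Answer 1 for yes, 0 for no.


Input: ckllkc
Reversed: ckllkc
  Compare pos 0 ('c') with pos 5 ('c'): match
  Compare pos 1 ('k') with pos 4 ('k'): match
  Compare pos 2 ('l') with pos 3 ('l'): match
Result: palindrome

1


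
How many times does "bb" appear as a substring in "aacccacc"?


Searching for "bb" in "aacccacc"
Scanning each position:
  Position 0: "aa" => no
  Position 1: "ac" => no
  Position 2: "cc" => no
  Position 3: "cc" => no
  Position 4: "ca" => no
  Position 5: "ac" => no
  Position 6: "cc" => no
Total occurrences: 0

0


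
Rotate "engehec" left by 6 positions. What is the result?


Input: "engehec", rotate left by 6
First 6 characters: "engehe"
Remaining characters: "c"
Concatenate remaining + first: "c" + "engehe" = "cengehe"

cengehe


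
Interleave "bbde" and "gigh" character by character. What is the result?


Interleaving "bbde" and "gigh":
  Position 0: 'b' from first, 'g' from second => "bg"
  Position 1: 'b' from first, 'i' from second => "bi"
  Position 2: 'd' from first, 'g' from second => "dg"
  Position 3: 'e' from first, 'h' from second => "eh"
Result: bgbidgeh

bgbidgeh


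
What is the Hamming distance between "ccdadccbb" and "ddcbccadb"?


Comparing "ccdadccbb" and "ddcbccadb" position by position:
  Position 0: 'c' vs 'd' => differ
  Position 1: 'c' vs 'd' => differ
  Position 2: 'd' vs 'c' => differ
  Position 3: 'a' vs 'b' => differ
  Position 4: 'd' vs 'c' => differ
  Position 5: 'c' vs 'c' => same
  Position 6: 'c' vs 'a' => differ
  Position 7: 'b' vs 'd' => differ
  Position 8: 'b' vs 'b' => same
Total differences (Hamming distance): 7

7


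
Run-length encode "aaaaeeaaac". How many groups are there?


Input: aaaaeeaaac
Scanning for consecutive runs:
  Group 1: 'a' x 4 (positions 0-3)
  Group 2: 'e' x 2 (positions 4-5)
  Group 3: 'a' x 3 (positions 6-8)
  Group 4: 'c' x 1 (positions 9-9)
Total groups: 4

4


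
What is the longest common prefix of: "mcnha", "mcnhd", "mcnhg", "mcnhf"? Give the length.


Words: mcnha, mcnhd, mcnhg, mcnhf
  Position 0: all 'm' => match
  Position 1: all 'c' => match
  Position 2: all 'n' => match
  Position 3: all 'h' => match
  Position 4: ('a', 'd', 'g', 'f') => mismatch, stop
LCP = "mcnh" (length 4)

4


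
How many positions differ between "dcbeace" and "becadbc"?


Comparing "dcbeace" and "becadbc" position by position:
  Position 0: 'd' vs 'b' => DIFFER
  Position 1: 'c' vs 'e' => DIFFER
  Position 2: 'b' vs 'c' => DIFFER
  Position 3: 'e' vs 'a' => DIFFER
  Position 4: 'a' vs 'd' => DIFFER
  Position 5: 'c' vs 'b' => DIFFER
  Position 6: 'e' vs 'c' => DIFFER
Positions that differ: 7

7


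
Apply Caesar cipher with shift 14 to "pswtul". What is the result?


Caesar cipher: shift "pswtul" by 14
  'p' (pos 15) + 14 = pos 3 = 'd'
  's' (pos 18) + 14 = pos 6 = 'g'
  'w' (pos 22) + 14 = pos 10 = 'k'
  't' (pos 19) + 14 = pos 7 = 'h'
  'u' (pos 20) + 14 = pos 8 = 'i'
  'l' (pos 11) + 14 = pos 25 = 'z'
Result: dgkhiz

dgkhiz


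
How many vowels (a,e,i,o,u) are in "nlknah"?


Input: nlknah
Checking each character:
  'n' at position 0: consonant
  'l' at position 1: consonant
  'k' at position 2: consonant
  'n' at position 3: consonant
  'a' at position 4: vowel (running total: 1)
  'h' at position 5: consonant
Total vowels: 1

1


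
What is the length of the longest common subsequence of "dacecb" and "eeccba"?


LCS of "dacecb" and "eeccba"
DP table:
           e    e    c    c    b    a
      0    0    0    0    0    0    0
  d   0    0    0    0    0    0    0
  a   0    0    0    0    0    0    1
  c   0    0    0    1    1    1    1
  e   0    1    1    1    1    1    1
  c   0    1    1    2    2    2    2
  b   0    1    1    2    2    3    3
LCS length = dp[6][6] = 3

3


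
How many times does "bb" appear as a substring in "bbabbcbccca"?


Searching for "bb" in "bbabbcbccca"
Scanning each position:
  Position 0: "bb" => MATCH
  Position 1: "ba" => no
  Position 2: "ab" => no
  Position 3: "bb" => MATCH
  Position 4: "bc" => no
  Position 5: "cb" => no
  Position 6: "bc" => no
  Position 7: "cc" => no
  Position 8: "cc" => no
  Position 9: "ca" => no
Total occurrences: 2

2


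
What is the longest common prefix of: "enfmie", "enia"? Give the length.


Words: enfmie, enia
  Position 0: all 'e' => match
  Position 1: all 'n' => match
  Position 2: ('f', 'i') => mismatch, stop
LCP = "en" (length 2)

2


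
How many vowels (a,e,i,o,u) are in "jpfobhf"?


Input: jpfobhf
Checking each character:
  'j' at position 0: consonant
  'p' at position 1: consonant
  'f' at position 2: consonant
  'o' at position 3: vowel (running total: 1)
  'b' at position 4: consonant
  'h' at position 5: consonant
  'f' at position 6: consonant
Total vowels: 1

1


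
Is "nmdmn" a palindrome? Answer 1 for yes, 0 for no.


Input: nmdmn
Reversed: nmdmn
  Compare pos 0 ('n') with pos 4 ('n'): match
  Compare pos 1 ('m') with pos 3 ('m'): match
Result: palindrome

1


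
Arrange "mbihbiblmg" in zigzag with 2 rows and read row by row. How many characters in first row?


Zigzag "mbihbiblmg" into 2 rows:
Placing characters:
  'm' => row 0
  'b' => row 1
  'i' => row 0
  'h' => row 1
  'b' => row 0
  'i' => row 1
  'b' => row 0
  'l' => row 1
  'm' => row 0
  'g' => row 1
Rows:
  Row 0: "mibbm"
  Row 1: "bhilg"
First row length: 5

5


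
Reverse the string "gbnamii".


Input: gbnamii
Reading characters right to left:
  Position 6: 'i'
  Position 5: 'i'
  Position 4: 'm'
  Position 3: 'a'
  Position 2: 'n'
  Position 1: 'b'
  Position 0: 'g'
Reversed: iimanbg

iimanbg


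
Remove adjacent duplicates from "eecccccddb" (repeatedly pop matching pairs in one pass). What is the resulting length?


Input: eecccccddb
Stack-based adjacent duplicate removal:
  Read 'e': push. Stack: e
  Read 'e': matches stack top 'e' => pop. Stack: (empty)
  Read 'c': push. Stack: c
  Read 'c': matches stack top 'c' => pop. Stack: (empty)
  Read 'c': push. Stack: c
  Read 'c': matches stack top 'c' => pop. Stack: (empty)
  Read 'c': push. Stack: c
  Read 'd': push. Stack: cd
  Read 'd': matches stack top 'd' => pop. Stack: c
  Read 'b': push. Stack: cb
Final stack: "cb" (length 2)

2


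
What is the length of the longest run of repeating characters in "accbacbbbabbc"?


Input: "accbacbbbabbc"
Scanning for longest run:
  Position 1 ('c'): new char, reset run to 1
  Position 2 ('c'): continues run of 'c', length=2
  Position 3 ('b'): new char, reset run to 1
  Position 4 ('a'): new char, reset run to 1
  Position 5 ('c'): new char, reset run to 1
  Position 6 ('b'): new char, reset run to 1
  Position 7 ('b'): continues run of 'b', length=2
  Position 8 ('b'): continues run of 'b', length=3
  Position 9 ('a'): new char, reset run to 1
  Position 10 ('b'): new char, reset run to 1
  Position 11 ('b'): continues run of 'b', length=2
  Position 12 ('c'): new char, reset run to 1
Longest run: 'b' with length 3

3


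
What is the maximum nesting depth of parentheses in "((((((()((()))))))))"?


Input: "((((((()((()))))))))"
Tracking depth:
  Position 0 '(': depth becomes 1
  Position 1 '(': depth becomes 2
  Position 2 '(': depth becomes 3
  Position 3 '(': depth becomes 4
  Position 4 '(': depth becomes 5
  Position 5 '(': depth becomes 6
  Position 6 '(': depth becomes 7
  Position 7 ')': depth becomes 6
  Position 8 '(': depth becomes 7
  Position 9 '(': depth becomes 8
  Position 10 '(': depth becomes 9
  Position 11 ')': depth becomes 8
  Position 12 ')': depth becomes 7
  Position 13 ')': depth becomes 6
  Position 14 ')': depth becomes 5
  Position 15 ')': depth becomes 4
  Position 16 ')': depth becomes 3
  Position 17 ')': depth becomes 2
  Position 18 ')': depth becomes 1
  Position 19 ')': depth becomes 0
Maximum depth reached: 9

9
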